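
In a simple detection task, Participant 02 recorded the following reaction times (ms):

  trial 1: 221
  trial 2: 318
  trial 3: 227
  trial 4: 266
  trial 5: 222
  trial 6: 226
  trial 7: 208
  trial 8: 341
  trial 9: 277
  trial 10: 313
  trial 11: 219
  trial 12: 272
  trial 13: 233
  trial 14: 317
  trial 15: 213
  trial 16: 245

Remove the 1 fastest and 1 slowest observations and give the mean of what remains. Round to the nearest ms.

255 ms

Sorted: 208, 213, 219, 221, 222, 226, 227, 233, 245, 266, 272, 277, 313, 317, 318, 341
Drop lowest 1 (208) and highest 1 (341)
Remaining (n=14): Σ = 3569, mean = 3569/14 = 254.929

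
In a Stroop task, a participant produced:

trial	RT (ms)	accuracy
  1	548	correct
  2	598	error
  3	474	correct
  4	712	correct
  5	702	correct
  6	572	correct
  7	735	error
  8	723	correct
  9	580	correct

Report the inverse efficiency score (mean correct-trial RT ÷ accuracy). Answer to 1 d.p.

Correct trials (n=7): 548, 474, 712, 702, 572, 723, 580
Mean correct RT = 4311/7 = 615.8571 ms
Proportion correct = 7/9
IES = 615.8571 / (7/9) = 791.816 ms

791.8 ms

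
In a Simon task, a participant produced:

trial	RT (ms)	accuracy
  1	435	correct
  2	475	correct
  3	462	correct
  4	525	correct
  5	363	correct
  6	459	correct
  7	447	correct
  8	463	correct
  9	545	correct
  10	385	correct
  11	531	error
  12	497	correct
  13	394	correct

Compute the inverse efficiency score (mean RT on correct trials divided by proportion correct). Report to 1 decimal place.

492.0 ms

Correct trials (n=12): 435, 475, 462, 525, 363, 459, 447, 463, 545, 385, 497, 394
Mean correct RT = 5450/12 = 454.1667 ms
Proportion correct = 12/13
IES = 454.1667 / (12/13) = 492.014 ms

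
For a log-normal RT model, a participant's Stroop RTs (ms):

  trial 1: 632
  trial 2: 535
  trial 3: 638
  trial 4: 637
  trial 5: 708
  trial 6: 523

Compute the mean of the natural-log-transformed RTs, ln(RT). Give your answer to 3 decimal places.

6.411

ln(RT): 6.4489, 6.2823, 6.4583, 6.4568, 6.5624, 6.2596
Σ ln(RT) = 38.4683
Mean = 38.4683/6 = 6.41138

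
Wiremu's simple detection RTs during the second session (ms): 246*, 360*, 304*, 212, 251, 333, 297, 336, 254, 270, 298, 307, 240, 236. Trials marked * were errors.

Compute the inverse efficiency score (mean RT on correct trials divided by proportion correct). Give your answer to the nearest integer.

351 ms

Correct trials (n=11): 212, 251, 333, 297, 336, 254, 270, 298, 307, 240, 236
Mean correct RT = 3034/11 = 275.8182 ms
Proportion correct = 11/14
IES = 275.8182 / (11/14) = 351.041 ms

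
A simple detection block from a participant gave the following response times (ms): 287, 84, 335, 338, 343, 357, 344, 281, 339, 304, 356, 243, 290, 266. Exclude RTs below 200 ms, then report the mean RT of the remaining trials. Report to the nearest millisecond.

314 ms

Excluded: 84
Retained (n=13): Σ = 4083
Mean = 4083/13 = 314.0769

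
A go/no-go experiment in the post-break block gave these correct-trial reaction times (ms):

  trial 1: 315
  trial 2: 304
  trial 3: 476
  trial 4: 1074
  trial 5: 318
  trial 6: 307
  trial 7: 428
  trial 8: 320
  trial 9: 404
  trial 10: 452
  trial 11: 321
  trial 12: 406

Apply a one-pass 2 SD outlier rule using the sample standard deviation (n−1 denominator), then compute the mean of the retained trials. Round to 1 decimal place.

n = 12, ΣRT = 5125, M = 427.083
Σ(x−M)² = 499244.92; s = √(499244.92/11) = 213.040
Cutoffs: 427.083 ± 2·213.040 → [1.0, 853.2]
Outside: 1074 → excluded.
Retained (n=11): Σ = 4051, mean = 4051/11 = 368.273

368.3 ms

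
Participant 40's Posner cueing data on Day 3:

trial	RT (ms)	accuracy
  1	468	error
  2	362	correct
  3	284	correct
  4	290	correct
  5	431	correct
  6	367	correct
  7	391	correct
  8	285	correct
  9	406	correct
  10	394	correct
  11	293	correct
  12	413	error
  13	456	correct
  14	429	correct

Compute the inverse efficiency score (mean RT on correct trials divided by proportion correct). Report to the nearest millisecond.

Correct trials (n=12): 362, 284, 290, 431, 367, 391, 285, 406, 394, 293, 456, 429
Mean correct RT = 4388/12 = 365.6667 ms
Proportion correct = 12/14
IES = 365.6667 / (12/14) = 426.611 ms

427 ms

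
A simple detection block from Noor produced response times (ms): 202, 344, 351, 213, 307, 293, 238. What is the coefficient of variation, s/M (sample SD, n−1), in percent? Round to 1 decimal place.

21.9%

n = 7, Σ = 1948, M = 278.2857
Σ(x−M)² = 22351.429; s = √(22351.429/6) = 61.0347
CV = 61.0347 / 278.2857 = 0.21932 = 21.932%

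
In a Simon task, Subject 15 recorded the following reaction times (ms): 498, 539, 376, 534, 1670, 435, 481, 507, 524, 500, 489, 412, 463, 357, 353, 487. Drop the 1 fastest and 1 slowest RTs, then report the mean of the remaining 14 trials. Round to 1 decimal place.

Sorted: 353, 357, 376, 412, 435, 463, 481, 487, 489, 498, 500, 507, 524, 534, 539, 1670
Drop lowest 1 (353) and highest 1 (1670)
Remaining (n=14): Σ = 6602, mean = 6602/14 = 471.571

471.6 ms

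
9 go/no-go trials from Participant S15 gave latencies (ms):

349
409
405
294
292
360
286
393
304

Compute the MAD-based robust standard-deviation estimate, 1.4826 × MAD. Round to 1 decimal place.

81.5 ms

Sorted: 286, 292, 294, 304, 349, 360, 393, 405, 409 → median = 349
|x − 349| sorted: 0, 11, 44, 45, 55, 56, 57, 60, 63 → MAD = 55
Robust SD ≈ 1.4826 × 55 = 81.543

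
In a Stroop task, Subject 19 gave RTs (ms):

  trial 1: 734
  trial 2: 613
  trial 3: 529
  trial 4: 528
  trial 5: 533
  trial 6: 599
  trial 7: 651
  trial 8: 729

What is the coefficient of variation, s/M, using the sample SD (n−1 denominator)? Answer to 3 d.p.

0.138

n = 8, Σ = 4916, M = 614.5000
Σ(x−M)² = 50400.000; s = √(50400.000/7) = 84.8528
CV = 84.8528 / 614.5000 = 0.13808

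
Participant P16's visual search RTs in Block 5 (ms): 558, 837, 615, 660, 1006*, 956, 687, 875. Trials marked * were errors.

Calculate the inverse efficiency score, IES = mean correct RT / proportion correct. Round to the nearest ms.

847 ms

Correct trials (n=7): 558, 837, 615, 660, 956, 687, 875
Mean correct RT = 5188/7 = 741.1429 ms
Proportion correct = 7/8
IES = 741.1429 / (7/8) = 847.020 ms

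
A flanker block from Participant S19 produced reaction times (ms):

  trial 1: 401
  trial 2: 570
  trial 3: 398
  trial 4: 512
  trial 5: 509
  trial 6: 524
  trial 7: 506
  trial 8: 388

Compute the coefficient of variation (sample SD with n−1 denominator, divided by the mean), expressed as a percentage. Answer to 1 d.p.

n = 8, Σ = 3808, M = 476.0000
Σ(x−M)² = 33878.000; s = √(33878.000/7) = 69.5681
CV = 69.5681 / 476.0000 = 0.14615 = 14.615%

14.6%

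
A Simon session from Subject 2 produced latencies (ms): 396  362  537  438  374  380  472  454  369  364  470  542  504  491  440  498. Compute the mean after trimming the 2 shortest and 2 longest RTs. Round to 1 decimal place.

Sorted: 362, 364, 369, 374, 380, 396, 438, 440, 454, 470, 472, 491, 498, 504, 537, 542
Drop lowest 2 (362, 364) and highest 2 (537, 542)
Remaining (n=12): Σ = 5286, mean = 5286/12 = 440.500

440.5 ms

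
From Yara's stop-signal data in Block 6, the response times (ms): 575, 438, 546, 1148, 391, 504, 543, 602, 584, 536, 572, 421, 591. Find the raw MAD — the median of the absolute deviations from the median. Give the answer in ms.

42 ms

Sorted: 391, 421, 438, 504, 536, 543, 546, 572, 575, 584, 591, 602, 1148 → median = 546
|x − 546|: 29, 108, 0, 602, 155, 42, 3, 56, 38, 10, 26, 125, 45
Sorted deviations: 0, 3, 10, 26, 29, 38, 42, 45, 56, 108, 125, 155, 602 → MAD = 42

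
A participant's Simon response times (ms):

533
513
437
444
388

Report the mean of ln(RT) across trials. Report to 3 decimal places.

ln(RT): 6.2785, 6.2403, 6.0799, 6.0958, 5.9610
Σ ln(RT) = 30.6556
Mean = 30.6556/5 = 6.13111

6.131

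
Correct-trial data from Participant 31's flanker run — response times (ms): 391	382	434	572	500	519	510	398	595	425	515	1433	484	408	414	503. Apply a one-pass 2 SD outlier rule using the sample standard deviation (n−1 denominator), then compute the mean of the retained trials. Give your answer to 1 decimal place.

470.0 ms

n = 16, ΣRT = 8483, M = 530.188
Σ(x−M)² = 933118.44; s = √(933118.44/15) = 249.415
Cutoffs: 530.188 ± 2·249.415 → [31.4, 1029.0]
Outside: 1433 → excluded.
Retained (n=15): Σ = 7050, mean = 7050/15 = 470.000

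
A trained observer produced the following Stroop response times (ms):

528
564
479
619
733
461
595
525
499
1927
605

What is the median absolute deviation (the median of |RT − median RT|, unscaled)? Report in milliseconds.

55 ms

Sorted: 461, 479, 499, 525, 528, 564, 595, 605, 619, 733, 1927 → median = 564
|x − 564|: 36, 0, 85, 55, 169, 103, 31, 39, 65, 1363, 41
Sorted deviations: 0, 31, 36, 39, 41, 55, 65, 85, 103, 169, 1363 → MAD = 55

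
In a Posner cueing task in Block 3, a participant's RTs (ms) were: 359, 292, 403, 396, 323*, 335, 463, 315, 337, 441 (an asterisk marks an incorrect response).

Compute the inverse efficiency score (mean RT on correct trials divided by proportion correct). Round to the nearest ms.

Correct trials (n=9): 359, 292, 403, 396, 335, 463, 315, 337, 441
Mean correct RT = 3341/9 = 371.2222 ms
Proportion correct = 9/10
IES = 371.2222 / (9/10) = 412.469 ms

412 ms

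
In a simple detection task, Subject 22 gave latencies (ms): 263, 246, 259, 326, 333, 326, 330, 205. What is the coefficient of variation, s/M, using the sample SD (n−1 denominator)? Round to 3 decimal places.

0.171

n = 8, Σ = 2288, M = 286.0000
Σ(x−M)² = 16764.000; s = √(16764.000/7) = 48.9373
CV = 48.9373 / 286.0000 = 0.17111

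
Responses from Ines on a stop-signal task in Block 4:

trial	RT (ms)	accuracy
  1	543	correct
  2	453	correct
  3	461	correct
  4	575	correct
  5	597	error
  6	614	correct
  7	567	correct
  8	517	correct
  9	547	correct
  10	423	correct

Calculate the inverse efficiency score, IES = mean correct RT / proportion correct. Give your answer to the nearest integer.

580 ms

Correct trials (n=9): 543, 453, 461, 575, 614, 567, 517, 547, 423
Mean correct RT = 4700/9 = 522.2222 ms
Proportion correct = 9/10
IES = 522.2222 / (9/10) = 580.247 ms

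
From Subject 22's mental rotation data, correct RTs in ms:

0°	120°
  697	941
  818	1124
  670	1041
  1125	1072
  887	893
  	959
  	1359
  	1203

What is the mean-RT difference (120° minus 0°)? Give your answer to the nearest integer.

M(0°) = 4197/5 = 839.400
M(120°) = 8592/8 = 1074.000
Difference = 1074.000 − 839.400 = 234.600 ms

235 ms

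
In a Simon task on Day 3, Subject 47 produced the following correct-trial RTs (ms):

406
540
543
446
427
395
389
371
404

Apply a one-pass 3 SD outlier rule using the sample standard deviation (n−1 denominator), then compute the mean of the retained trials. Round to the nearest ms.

n = 9, ΣRT = 3921, M = 435.667
Σ(x−M)² = 32484.00; s = √(32484.00/8) = 63.722
Cutoffs: 435.667 ± 3·63.722 → [244.5, 626.8]
No RTs fall outside the cutoffs; all 9 retained. Mean = 3921/9 = 435.667

436 ms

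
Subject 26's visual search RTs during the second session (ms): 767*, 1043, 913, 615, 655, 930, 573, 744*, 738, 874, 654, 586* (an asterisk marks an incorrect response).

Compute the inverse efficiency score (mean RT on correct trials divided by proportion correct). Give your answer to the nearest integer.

1036 ms

Correct trials (n=9): 1043, 913, 615, 655, 930, 573, 738, 874, 654
Mean correct RT = 6995/9 = 777.2222 ms
Proportion correct = 9/12
IES = 777.2222 / (9/12) = 1036.296 ms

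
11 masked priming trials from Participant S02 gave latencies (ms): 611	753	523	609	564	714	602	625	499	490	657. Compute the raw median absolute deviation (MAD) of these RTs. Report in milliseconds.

Sorted: 490, 499, 523, 564, 602, 609, 611, 625, 657, 714, 753 → median = 609
|x − 609|: 2, 144, 86, 0, 45, 105, 7, 16, 110, 119, 48
Sorted deviations: 0, 2, 7, 16, 45, 48, 86, 105, 110, 119, 144 → MAD = 48

48 ms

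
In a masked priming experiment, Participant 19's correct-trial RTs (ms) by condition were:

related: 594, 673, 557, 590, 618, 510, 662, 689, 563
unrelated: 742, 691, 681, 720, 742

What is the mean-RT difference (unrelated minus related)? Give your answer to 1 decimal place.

M(related) = 5456/9 = 606.222
M(unrelated) = 3576/5 = 715.200
Difference = 715.200 − 606.222 = 108.978 ms

109.0 ms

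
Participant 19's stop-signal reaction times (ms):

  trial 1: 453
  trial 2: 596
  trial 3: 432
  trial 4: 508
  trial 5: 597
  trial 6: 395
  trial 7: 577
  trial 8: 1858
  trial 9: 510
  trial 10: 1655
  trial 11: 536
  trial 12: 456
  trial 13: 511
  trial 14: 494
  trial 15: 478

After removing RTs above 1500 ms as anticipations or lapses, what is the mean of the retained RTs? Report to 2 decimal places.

503.31 ms

Excluded: 1655, 1858
Retained (n=13): Σ = 6543
Mean = 6543/13 = 503.3077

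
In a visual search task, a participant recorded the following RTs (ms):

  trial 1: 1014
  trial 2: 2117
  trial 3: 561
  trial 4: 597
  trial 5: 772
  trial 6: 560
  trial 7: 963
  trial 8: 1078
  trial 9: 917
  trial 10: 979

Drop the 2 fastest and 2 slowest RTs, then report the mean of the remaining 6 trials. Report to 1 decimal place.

Sorted: 560, 561, 597, 772, 917, 963, 979, 1014, 1078, 2117
Drop lowest 2 (560, 561) and highest 2 (1078, 2117)
Remaining (n=6): Σ = 5242, mean = 5242/6 = 873.667

873.7 ms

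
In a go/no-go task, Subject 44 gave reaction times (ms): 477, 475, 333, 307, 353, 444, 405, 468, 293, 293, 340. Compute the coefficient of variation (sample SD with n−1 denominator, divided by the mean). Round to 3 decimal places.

0.196

n = 11, Σ = 4188, M = 380.7273
Σ(x−M)² = 55898.182; s = √(55898.182/10) = 74.7651
CV = 74.7651 / 380.7273 = 0.19637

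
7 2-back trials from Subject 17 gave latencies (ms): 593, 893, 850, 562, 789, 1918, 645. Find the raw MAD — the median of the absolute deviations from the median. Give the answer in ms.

144 ms

Sorted: 562, 593, 645, 789, 850, 893, 1918 → median = 789
|x − 789|: 196, 104, 61, 227, 0, 1129, 144
Sorted deviations: 0, 61, 104, 144, 196, 227, 1129 → MAD = 144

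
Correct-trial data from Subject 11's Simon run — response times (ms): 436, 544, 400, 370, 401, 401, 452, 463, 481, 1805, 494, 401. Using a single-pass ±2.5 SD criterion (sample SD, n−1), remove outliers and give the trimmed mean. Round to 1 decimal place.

440.3 ms

n = 12, ΣRT = 6648, M = 554.000
Σ(x−M)² = 1734438.00; s = √(1734438.00/11) = 397.085
Cutoffs: 554.000 ± 2.5·397.085 → [-438.7, 1546.7]
Outside: 1805 → excluded.
Retained (n=11): Σ = 4843, mean = 4843/11 = 440.273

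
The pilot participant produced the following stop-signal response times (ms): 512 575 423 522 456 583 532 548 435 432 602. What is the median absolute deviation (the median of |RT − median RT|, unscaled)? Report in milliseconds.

Sorted: 423, 432, 435, 456, 512, 522, 532, 548, 575, 583, 602 → median = 522
|x − 522|: 10, 53, 99, 0, 66, 61, 10, 26, 87, 90, 80
Sorted deviations: 0, 10, 10, 26, 53, 61, 66, 80, 87, 90, 99 → MAD = 61

61 ms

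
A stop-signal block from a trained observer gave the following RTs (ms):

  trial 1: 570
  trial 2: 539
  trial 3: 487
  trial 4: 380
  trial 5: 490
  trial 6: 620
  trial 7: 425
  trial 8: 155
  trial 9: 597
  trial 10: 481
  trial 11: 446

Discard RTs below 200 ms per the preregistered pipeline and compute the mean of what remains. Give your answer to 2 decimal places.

Excluded: 155
Retained (n=10): Σ = 5035
Mean = 5035/10 = 503.5000

503.50 ms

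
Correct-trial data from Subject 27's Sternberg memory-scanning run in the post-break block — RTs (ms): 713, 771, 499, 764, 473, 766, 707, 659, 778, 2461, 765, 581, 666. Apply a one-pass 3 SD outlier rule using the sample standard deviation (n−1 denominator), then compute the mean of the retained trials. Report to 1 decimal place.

678.5 ms

n = 13, ΣRT = 10603, M = 815.615
Σ(x−M)² = 3060299.08; s = √(3060299.08/12) = 505.000
Cutoffs: 815.615 ± 3·505.000 → [-699.4, 2330.6]
Outside: 2461 → excluded.
Retained (n=12): Σ = 8142, mean = 8142/12 = 678.500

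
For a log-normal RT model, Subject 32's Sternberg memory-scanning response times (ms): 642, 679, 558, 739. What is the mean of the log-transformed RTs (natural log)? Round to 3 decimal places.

6.479

ln(RT): 6.4646, 6.5206, 6.3244, 6.6053
Σ ln(RT) = 25.9149
Mean = 25.9149/4 = 6.47872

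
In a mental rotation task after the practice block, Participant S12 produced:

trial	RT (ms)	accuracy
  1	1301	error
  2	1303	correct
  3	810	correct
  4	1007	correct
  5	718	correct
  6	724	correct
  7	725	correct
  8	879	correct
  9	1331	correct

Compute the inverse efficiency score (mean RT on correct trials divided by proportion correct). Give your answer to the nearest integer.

Correct trials (n=8): 1303, 810, 1007, 718, 724, 725, 879, 1331
Mean correct RT = 7497/8 = 937.1250 ms
Proportion correct = 8/9
IES = 937.1250 / (8/9) = 1054.266 ms

1054 ms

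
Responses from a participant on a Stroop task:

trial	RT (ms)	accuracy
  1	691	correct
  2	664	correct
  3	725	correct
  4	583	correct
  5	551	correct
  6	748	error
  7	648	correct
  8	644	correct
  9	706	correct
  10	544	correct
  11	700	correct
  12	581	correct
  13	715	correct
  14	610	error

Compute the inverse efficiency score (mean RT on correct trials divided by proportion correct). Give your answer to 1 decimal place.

753.7 ms

Correct trials (n=12): 691, 664, 725, 583, 551, 648, 644, 706, 544, 700, 581, 715
Mean correct RT = 7752/12 = 646.0000 ms
Proportion correct = 12/14
IES = 646.0000 / (12/14) = 753.667 ms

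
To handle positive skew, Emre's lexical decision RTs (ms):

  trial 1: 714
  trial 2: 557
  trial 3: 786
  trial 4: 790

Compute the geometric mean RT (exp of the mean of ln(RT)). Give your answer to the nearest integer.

705 ms

ln(RT): 6.5709, 6.3226, 6.6670, 6.6720
Mean ln(RT) = 26.2324/4 = 6.55811
Geometric mean = exp(6.55811) = 704.94 ms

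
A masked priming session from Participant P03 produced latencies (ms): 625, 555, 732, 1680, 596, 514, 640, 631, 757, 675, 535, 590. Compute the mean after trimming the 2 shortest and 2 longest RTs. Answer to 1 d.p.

Sorted: 514, 535, 555, 590, 596, 625, 631, 640, 675, 732, 757, 1680
Drop lowest 2 (514, 535) and highest 2 (757, 1680)
Remaining (n=8): Σ = 5044, mean = 5044/8 = 630.500

630.5 ms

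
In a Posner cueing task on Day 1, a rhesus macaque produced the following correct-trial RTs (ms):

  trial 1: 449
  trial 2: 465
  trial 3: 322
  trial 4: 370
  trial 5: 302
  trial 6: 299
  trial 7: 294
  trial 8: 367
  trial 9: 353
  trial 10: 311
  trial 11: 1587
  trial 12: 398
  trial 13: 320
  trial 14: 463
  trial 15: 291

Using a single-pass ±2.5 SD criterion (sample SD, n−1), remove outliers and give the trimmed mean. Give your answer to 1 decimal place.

357.4 ms

n = 15, ΣRT = 6591, M = 439.400
Σ(x−M)² = 1463807.60; s = √(1463807.60/14) = 323.354
Cutoffs: 439.400 ± 2.5·323.354 → [-369.0, 1247.8]
Outside: 1587 → excluded.
Retained (n=14): Σ = 5004, mean = 5004/14 = 357.429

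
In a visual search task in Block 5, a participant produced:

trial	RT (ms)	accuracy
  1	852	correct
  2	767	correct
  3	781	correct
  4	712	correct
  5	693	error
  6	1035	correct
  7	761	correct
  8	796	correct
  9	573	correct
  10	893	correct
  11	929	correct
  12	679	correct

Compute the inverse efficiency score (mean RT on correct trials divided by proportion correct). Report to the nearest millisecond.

Correct trials (n=11): 852, 767, 781, 712, 1035, 761, 796, 573, 893, 929, 679
Mean correct RT = 8778/11 = 798.0000 ms
Proportion correct = 11/12
IES = 798.0000 / (11/12) = 870.545 ms

871 ms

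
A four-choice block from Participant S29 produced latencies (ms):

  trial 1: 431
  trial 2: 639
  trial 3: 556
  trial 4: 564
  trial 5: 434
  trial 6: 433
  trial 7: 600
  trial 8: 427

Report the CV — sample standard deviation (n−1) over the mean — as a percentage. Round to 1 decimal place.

17.3%

n = 8, Σ = 4084, M = 510.5000
Σ(x−M)² = 54606.000; s = √(54606.000/7) = 88.3225
CV = 88.3225 / 510.5000 = 0.17301 = 17.301%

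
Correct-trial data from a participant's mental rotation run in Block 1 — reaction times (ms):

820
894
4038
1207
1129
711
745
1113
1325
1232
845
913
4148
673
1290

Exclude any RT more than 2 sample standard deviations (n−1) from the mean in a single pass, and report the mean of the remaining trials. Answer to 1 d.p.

992.1 ms

n = 15, ΣRT = 21083, M = 1405.533
Σ(x−M)² = 17319001.73; s = √(17319001.73/14) = 1112.237
Cutoffs: 1405.533 ± 2·1112.237 → [-818.9, 3630.0]
Outside: 4038, 4148 → excluded.
Retained (n=13): Σ = 12897, mean = 12897/13 = 992.077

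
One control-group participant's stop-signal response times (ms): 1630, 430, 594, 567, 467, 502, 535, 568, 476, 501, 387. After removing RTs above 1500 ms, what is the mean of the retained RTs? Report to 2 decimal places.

Excluded: 1630
Retained (n=10): Σ = 5027
Mean = 5027/10 = 502.7000

502.70 ms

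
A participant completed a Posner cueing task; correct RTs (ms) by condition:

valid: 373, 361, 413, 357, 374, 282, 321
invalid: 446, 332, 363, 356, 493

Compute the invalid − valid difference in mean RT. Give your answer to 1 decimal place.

M(valid) = 2481/7 = 354.429
M(invalid) = 1990/5 = 398.000
Difference = 398.000 − 354.429 = 43.571 ms

43.6 ms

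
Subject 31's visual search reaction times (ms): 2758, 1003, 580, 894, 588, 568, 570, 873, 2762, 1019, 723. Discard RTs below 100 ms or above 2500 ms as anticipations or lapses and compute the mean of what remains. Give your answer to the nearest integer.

Excluded: 2758, 2762
Retained (n=9): Σ = 6818
Mean = 6818/9 = 757.5556

758 ms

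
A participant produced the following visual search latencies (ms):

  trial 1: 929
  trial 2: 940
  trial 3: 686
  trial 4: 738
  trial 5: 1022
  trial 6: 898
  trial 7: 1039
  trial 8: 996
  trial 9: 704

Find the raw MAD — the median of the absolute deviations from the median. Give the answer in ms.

93 ms

Sorted: 686, 704, 738, 898, 929, 940, 996, 1022, 1039 → median = 929
|x − 929|: 0, 11, 243, 191, 93, 31, 110, 67, 225
Sorted deviations: 0, 11, 31, 67, 93, 110, 191, 225, 243 → MAD = 93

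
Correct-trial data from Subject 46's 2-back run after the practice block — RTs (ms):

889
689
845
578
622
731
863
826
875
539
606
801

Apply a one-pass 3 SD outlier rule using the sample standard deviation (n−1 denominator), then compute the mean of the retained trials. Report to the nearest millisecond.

n = 12, ΣRT = 8864, M = 738.667
Σ(x−M)² = 178882.67; s = √(178882.67/11) = 127.523
Cutoffs: 738.667 ± 3·127.523 → [356.1, 1121.2]
No RTs fall outside the cutoffs; all 12 retained. Mean = 8864/12 = 738.667

739 ms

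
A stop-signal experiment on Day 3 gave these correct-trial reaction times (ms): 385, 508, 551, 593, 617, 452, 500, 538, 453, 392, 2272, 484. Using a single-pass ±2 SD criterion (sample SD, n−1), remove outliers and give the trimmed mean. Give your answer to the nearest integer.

498 ms

n = 12, ΣRT = 7745, M = 645.417
Σ(x−M)² = 2942336.92; s = √(2942336.92/11) = 517.190
Cutoffs: 645.417 ± 2·517.190 → [-389.0, 1679.8]
Outside: 2272 → excluded.
Retained (n=11): Σ = 5473, mean = 5473/11 = 497.545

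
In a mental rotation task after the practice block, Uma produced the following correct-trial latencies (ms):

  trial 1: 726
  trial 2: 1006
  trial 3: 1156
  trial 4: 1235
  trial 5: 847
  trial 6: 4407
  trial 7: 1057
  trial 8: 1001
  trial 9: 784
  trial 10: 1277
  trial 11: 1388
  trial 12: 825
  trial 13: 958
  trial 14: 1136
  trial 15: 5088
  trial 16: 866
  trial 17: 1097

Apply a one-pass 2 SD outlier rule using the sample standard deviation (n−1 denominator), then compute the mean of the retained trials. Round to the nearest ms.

1024 ms

n = 17, ΣRT = 24854, M = 1462.000
Σ(x−M)² = 25224356.00; s = √(25224356.00/16) = 1255.596
Cutoffs: 1462.000 ± 2·1255.596 → [-1049.2, 3973.2]
Outside: 4407, 5088 → excluded.
Retained (n=15): Σ = 15359, mean = 15359/15 = 1023.933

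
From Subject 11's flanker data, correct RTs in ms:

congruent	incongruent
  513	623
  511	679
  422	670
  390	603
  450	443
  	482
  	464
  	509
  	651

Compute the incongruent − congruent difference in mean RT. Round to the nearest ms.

112 ms

M(congruent) = 2286/5 = 457.200
M(incongruent) = 5124/9 = 569.333
Difference = 569.333 − 457.200 = 112.133 ms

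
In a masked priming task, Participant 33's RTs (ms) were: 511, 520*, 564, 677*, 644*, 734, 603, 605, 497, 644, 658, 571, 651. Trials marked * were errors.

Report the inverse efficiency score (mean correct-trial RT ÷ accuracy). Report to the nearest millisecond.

785 ms

Correct trials (n=10): 511, 564, 734, 603, 605, 497, 644, 658, 571, 651
Mean correct RT = 6038/10 = 603.8000 ms
Proportion correct = 10/13
IES = 603.8000 / (10/13) = 784.940 ms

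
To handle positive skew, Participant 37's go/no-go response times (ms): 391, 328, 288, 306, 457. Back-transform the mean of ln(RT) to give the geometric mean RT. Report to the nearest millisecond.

ln(RT): 5.9687, 5.7930, 5.6630, 5.7236, 6.1247
Mean ln(RT) = 29.2730/5 = 5.85459
Geometric mean = exp(5.85459) = 348.83 ms

349 ms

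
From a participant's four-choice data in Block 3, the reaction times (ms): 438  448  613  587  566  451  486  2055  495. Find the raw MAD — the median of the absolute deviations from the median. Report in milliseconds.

Sorted: 438, 448, 451, 486, 495, 566, 587, 613, 2055 → median = 495
|x − 495|: 57, 47, 118, 92, 71, 44, 9, 1560, 0
Sorted deviations: 0, 9, 44, 47, 57, 71, 92, 118, 1560 → MAD = 57

57 ms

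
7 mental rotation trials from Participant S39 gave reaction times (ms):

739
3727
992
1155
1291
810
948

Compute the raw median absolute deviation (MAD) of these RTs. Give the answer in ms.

Sorted: 739, 810, 948, 992, 1155, 1291, 3727 → median = 992
|x − 992|: 253, 2735, 0, 163, 299, 182, 44
Sorted deviations: 0, 44, 163, 182, 253, 299, 2735 → MAD = 182

182 ms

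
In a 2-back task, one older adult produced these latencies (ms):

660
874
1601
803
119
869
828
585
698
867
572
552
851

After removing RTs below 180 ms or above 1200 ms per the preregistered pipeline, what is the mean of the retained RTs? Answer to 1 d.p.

741.7 ms

Excluded: 119, 1601
Retained (n=11): Σ = 8159
Mean = 8159/11 = 741.7273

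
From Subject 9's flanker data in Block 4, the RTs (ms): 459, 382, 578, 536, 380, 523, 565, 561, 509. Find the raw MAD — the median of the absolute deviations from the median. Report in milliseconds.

Sorted: 380, 382, 459, 509, 523, 536, 561, 565, 578 → median = 523
|x − 523|: 64, 141, 55, 13, 143, 0, 42, 38, 14
Sorted deviations: 0, 13, 14, 38, 42, 55, 64, 141, 143 → MAD = 42

42 ms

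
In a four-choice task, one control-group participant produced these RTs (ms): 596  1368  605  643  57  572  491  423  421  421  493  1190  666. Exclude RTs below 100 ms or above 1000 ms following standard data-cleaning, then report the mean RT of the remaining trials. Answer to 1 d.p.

533.1 ms

Excluded: 57, 1190, 1368
Retained (n=10): Σ = 5331
Mean = 5331/10 = 533.1000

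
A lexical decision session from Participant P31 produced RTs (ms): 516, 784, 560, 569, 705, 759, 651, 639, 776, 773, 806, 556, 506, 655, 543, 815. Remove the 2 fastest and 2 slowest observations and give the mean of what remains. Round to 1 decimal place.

664.2 ms

Sorted: 506, 516, 543, 556, 560, 569, 639, 651, 655, 705, 759, 773, 776, 784, 806, 815
Drop lowest 2 (506, 516) and highest 2 (806, 815)
Remaining (n=12): Σ = 7970, mean = 7970/12 = 664.167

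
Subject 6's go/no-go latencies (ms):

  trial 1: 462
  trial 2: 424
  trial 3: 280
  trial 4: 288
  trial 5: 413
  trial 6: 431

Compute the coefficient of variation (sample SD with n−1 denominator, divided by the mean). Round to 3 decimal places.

n = 6, Σ = 2298, M = 383.0000
Σ(x−M)² = 30760.000; s = √(30760.000/5) = 78.4347
CV = 78.4347 / 383.0000 = 0.20479

0.205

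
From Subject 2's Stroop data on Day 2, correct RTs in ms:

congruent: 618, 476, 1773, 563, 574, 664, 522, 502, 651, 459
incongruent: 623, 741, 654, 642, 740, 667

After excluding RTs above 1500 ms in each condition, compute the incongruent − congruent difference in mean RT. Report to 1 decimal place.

119.1 ms

congruent: exclude 1773
M(congruent) = 5029/9 = 558.778
M(incongruent) = 4067/6 = 677.833
Difference = 677.833 − 558.778 = 119.056 ms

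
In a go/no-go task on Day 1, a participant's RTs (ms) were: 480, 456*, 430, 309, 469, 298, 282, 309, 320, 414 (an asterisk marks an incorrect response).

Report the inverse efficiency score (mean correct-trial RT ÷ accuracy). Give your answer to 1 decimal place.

Correct trials (n=9): 480, 430, 309, 469, 298, 282, 309, 320, 414
Mean correct RT = 3311/9 = 367.8889 ms
Proportion correct = 9/10
IES = 367.8889 / (9/10) = 408.765 ms

408.8 ms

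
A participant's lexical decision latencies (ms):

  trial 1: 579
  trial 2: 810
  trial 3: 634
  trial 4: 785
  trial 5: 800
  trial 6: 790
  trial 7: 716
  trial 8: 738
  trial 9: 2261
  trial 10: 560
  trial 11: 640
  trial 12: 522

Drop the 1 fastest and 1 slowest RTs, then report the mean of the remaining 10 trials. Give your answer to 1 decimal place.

705.2 ms

Sorted: 522, 560, 579, 634, 640, 716, 738, 785, 790, 800, 810, 2261
Drop lowest 1 (522) and highest 1 (2261)
Remaining (n=10): Σ = 7052, mean = 7052/10 = 705.200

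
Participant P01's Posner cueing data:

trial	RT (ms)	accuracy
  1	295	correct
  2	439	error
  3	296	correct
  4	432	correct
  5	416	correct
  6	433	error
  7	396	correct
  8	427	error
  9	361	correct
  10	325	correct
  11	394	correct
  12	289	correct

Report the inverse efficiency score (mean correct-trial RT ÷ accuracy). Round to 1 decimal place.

474.7 ms

Correct trials (n=9): 295, 296, 432, 416, 396, 361, 325, 394, 289
Mean correct RT = 3204/9 = 356.0000 ms
Proportion correct = 9/12
IES = 356.0000 / (9/12) = 474.667 ms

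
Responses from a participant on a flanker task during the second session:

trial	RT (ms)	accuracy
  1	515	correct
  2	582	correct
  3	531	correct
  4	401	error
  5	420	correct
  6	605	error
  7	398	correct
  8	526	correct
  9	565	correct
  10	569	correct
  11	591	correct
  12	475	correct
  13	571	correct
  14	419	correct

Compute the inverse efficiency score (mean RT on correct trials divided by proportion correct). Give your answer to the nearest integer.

599 ms

Correct trials (n=12): 515, 582, 531, 420, 398, 526, 565, 569, 591, 475, 571, 419
Mean correct RT = 6162/12 = 513.5000 ms
Proportion correct = 12/14
IES = 513.5000 / (12/14) = 599.083 ms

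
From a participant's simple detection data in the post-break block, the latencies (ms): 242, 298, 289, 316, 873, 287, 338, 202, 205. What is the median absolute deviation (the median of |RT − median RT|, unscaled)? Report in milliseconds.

Sorted: 202, 205, 242, 287, 289, 298, 316, 338, 873 → median = 289
|x − 289|: 47, 9, 0, 27, 584, 2, 49, 87, 84
Sorted deviations: 0, 2, 9, 27, 47, 49, 84, 87, 584 → MAD = 47

47 ms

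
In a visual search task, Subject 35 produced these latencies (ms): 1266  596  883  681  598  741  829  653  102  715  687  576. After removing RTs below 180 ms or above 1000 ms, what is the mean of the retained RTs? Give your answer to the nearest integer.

Excluded: 102, 1266
Retained (n=10): Σ = 6959
Mean = 6959/10 = 695.9000

696 ms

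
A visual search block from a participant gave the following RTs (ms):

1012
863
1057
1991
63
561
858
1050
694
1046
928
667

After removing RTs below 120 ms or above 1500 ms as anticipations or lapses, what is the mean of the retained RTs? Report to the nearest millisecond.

874 ms

Excluded: 63, 1991
Retained (n=10): Σ = 8736
Mean = 8736/10 = 873.6000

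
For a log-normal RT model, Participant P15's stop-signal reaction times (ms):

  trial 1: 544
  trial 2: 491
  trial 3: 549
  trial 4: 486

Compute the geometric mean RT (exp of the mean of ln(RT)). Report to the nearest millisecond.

517 ms

ln(RT): 6.2989, 6.1964, 6.3081, 6.1862
Mean ln(RT) = 24.9897/4 = 6.24743
Geometric mean = exp(6.24743) = 516.68 ms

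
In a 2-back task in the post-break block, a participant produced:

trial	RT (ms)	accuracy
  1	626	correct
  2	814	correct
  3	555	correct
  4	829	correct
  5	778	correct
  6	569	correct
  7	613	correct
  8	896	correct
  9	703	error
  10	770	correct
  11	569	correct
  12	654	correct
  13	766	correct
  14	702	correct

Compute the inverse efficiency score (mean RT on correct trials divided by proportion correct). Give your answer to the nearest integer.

Correct trials (n=13): 626, 814, 555, 829, 778, 569, 613, 896, 770, 569, 654, 766, 702
Mean correct RT = 9141/13 = 703.1538 ms
Proportion correct = 13/14
IES = 703.1538 / (13/14) = 757.243 ms

757 ms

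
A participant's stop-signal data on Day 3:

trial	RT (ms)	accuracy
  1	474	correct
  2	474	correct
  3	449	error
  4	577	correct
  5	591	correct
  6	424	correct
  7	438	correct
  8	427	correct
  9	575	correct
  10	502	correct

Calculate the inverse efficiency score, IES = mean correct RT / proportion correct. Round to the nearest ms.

553 ms

Correct trials (n=9): 474, 474, 577, 591, 424, 438, 427, 575, 502
Mean correct RT = 4482/9 = 498.0000 ms
Proportion correct = 9/10
IES = 498.0000 / (9/10) = 553.333 ms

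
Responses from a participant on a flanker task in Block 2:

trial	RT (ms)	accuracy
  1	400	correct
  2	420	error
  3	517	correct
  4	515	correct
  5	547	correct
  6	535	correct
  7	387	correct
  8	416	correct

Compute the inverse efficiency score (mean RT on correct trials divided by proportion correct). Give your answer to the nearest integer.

Correct trials (n=7): 400, 517, 515, 547, 535, 387, 416
Mean correct RT = 3317/7 = 473.8571 ms
Proportion correct = 7/8
IES = 473.8571 / (7/8) = 541.551 ms

542 ms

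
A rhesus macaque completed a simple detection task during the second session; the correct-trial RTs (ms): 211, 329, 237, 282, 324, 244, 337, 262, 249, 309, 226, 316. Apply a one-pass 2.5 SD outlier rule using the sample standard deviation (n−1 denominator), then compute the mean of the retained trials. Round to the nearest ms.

277 ms

n = 12, ΣRT = 3326, M = 277.167
Σ(x−M)² = 21737.67; s = √(21737.67/11) = 44.454
Cutoffs: 277.167 ± 2.5·44.454 → [166.0, 388.3]
No RTs fall outside the cutoffs; all 12 retained. Mean = 3326/12 = 277.167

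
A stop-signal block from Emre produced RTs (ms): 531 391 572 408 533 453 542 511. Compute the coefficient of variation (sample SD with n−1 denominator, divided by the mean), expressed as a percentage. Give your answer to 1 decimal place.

n = 8, Σ = 3941, M = 492.6250
Σ(x−M)² = 31237.875; s = √(31237.875/7) = 66.8023
CV = 66.8023 / 492.6250 = 0.13560 = 13.560%

13.6%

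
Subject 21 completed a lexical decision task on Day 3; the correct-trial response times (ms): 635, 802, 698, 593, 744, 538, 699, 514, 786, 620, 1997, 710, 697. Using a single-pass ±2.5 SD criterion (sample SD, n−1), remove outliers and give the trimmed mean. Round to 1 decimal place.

n = 13, ΣRT = 10033, M = 771.769
Σ(x−M)² = 1718012.31; s = √(1718012.31/12) = 378.375
Cutoffs: 771.769 ± 2.5·378.375 → [-174.2, 1717.7]
Outside: 1997 → excluded.
Retained (n=12): Σ = 8036, mean = 8036/12 = 669.667

669.7 ms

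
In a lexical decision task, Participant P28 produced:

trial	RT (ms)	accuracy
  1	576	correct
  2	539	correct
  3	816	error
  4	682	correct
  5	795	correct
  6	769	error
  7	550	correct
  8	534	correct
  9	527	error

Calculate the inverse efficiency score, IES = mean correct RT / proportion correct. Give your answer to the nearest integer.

919 ms

Correct trials (n=6): 576, 539, 682, 795, 550, 534
Mean correct RT = 3676/6 = 612.6667 ms
Proportion correct = 6/9
IES = 612.6667 / (6/9) = 919.000 ms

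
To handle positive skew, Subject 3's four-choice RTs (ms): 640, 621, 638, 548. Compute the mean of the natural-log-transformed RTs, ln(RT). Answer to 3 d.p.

6.414

ln(RT): 6.4615, 6.4313, 6.4583, 6.3063
Σ ln(RT) = 25.6574
Mean = 25.6574/4 = 6.41435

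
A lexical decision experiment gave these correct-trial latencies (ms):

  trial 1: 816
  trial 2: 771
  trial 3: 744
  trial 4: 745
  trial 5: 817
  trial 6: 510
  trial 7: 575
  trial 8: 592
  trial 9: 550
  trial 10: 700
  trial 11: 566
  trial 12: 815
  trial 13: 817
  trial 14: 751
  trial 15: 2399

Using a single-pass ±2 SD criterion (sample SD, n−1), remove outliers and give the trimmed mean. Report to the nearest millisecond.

698 ms

n = 15, ΣRT = 12168, M = 811.200
Σ(x−M)² = 2870626.40; s = √(2870626.40/14) = 452.819
Cutoffs: 811.200 ± 2·452.819 → [-94.4, 1716.8]
Outside: 2399 → excluded.
Retained (n=14): Σ = 9769, mean = 9769/14 = 697.786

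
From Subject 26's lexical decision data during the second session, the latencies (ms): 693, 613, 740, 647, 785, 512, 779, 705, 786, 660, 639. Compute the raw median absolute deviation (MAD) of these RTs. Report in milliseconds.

54 ms

Sorted: 512, 613, 639, 647, 660, 693, 705, 740, 779, 785, 786 → median = 693
|x − 693|: 0, 80, 47, 46, 92, 181, 86, 12, 93, 33, 54
Sorted deviations: 0, 12, 33, 46, 47, 54, 80, 86, 92, 93, 181 → MAD = 54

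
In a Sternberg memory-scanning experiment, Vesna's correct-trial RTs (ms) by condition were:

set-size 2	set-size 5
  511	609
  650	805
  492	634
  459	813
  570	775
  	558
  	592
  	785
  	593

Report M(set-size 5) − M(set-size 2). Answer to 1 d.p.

M(set-size 2) = 2682/5 = 536.400
M(set-size 5) = 6164/9 = 684.889
Difference = 684.889 − 536.400 = 148.489 ms

148.5 ms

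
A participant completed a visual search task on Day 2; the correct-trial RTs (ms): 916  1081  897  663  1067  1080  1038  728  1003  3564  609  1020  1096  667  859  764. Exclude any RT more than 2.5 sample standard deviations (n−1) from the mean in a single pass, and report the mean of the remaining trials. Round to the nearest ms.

899 ms

n = 16, ΣRT = 17052, M = 1065.750
Σ(x−M)² = 7078011.00; s = √(7078011.00/15) = 686.926
Cutoffs: 1065.750 ± 2.5·686.926 → [-651.6, 2783.1]
Outside: 3564 → excluded.
Retained (n=15): Σ = 13488, mean = 13488/15 = 899.200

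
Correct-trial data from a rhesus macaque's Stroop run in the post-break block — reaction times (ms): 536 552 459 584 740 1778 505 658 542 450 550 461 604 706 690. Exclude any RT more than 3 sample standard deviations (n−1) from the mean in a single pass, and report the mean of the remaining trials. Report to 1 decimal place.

n = 15, ΣRT = 9815, M = 654.333
Σ(x−M)² = 1468965.33; s = √(1468965.33/14) = 323.923
Cutoffs: 654.333 ± 3·323.923 → [-317.4, 1626.1]
Outside: 1778 → excluded.
Retained (n=14): Σ = 8037, mean = 8037/14 = 574.071

574.1 ms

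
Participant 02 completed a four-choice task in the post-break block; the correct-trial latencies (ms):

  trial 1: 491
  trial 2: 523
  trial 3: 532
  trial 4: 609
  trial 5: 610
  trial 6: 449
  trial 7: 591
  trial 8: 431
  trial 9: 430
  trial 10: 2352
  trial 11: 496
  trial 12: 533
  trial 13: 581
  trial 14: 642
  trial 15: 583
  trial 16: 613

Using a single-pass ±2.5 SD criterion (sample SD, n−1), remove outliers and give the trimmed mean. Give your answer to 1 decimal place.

n = 16, ΣRT = 10466, M = 654.125
Σ(x−M)² = 3143477.75; s = √(3143477.75/15) = 457.783
Cutoffs: 654.125 ± 2.5·457.783 → [-490.3, 1798.6]
Outside: 2352 → excluded.
Retained (n=15): Σ = 8114, mean = 8114/15 = 540.933

540.9 ms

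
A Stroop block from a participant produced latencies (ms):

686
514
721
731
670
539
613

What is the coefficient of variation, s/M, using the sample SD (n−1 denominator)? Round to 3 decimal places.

n = 7, Σ = 4474, M = 639.1429
Σ(x−M)² = 44658.857; s = √(44658.857/6) = 86.2737
CV = 86.2737 / 639.1429 = 0.13498

0.135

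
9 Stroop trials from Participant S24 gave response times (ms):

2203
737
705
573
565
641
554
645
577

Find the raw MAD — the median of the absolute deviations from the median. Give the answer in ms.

68 ms

Sorted: 554, 565, 573, 577, 641, 645, 705, 737, 2203 → median = 641
|x − 641|: 1562, 96, 64, 68, 76, 0, 87, 4, 64
Sorted deviations: 0, 4, 64, 64, 68, 76, 87, 96, 1562 → MAD = 68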